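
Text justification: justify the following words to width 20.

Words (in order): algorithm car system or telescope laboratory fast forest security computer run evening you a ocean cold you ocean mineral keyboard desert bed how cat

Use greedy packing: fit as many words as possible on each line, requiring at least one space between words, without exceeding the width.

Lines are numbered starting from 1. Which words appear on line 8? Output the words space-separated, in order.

Answer: keyboard desert bed

Derivation:
Line 1: ['algorithm', 'car', 'system'] (min_width=20, slack=0)
Line 2: ['or', 'telescope'] (min_width=12, slack=8)
Line 3: ['laboratory', 'fast'] (min_width=15, slack=5)
Line 4: ['forest', 'security'] (min_width=15, slack=5)
Line 5: ['computer', 'run', 'evening'] (min_width=20, slack=0)
Line 6: ['you', 'a', 'ocean', 'cold', 'you'] (min_width=20, slack=0)
Line 7: ['ocean', 'mineral'] (min_width=13, slack=7)
Line 8: ['keyboard', 'desert', 'bed'] (min_width=19, slack=1)
Line 9: ['how', 'cat'] (min_width=7, slack=13)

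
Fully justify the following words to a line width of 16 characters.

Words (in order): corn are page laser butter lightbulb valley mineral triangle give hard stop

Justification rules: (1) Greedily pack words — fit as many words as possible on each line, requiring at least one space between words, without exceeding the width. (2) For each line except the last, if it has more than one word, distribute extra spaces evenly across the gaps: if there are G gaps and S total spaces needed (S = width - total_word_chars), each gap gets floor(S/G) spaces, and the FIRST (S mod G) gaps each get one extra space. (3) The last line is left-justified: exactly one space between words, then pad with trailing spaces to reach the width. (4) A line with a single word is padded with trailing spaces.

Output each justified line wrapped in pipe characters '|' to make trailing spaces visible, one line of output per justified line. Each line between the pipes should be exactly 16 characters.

Answer: |corn   are  page|
|laser     butter|
|lightbulb valley|
|mineral triangle|
|give hard stop  |

Derivation:
Line 1: ['corn', 'are', 'page'] (min_width=13, slack=3)
Line 2: ['laser', 'butter'] (min_width=12, slack=4)
Line 3: ['lightbulb', 'valley'] (min_width=16, slack=0)
Line 4: ['mineral', 'triangle'] (min_width=16, slack=0)
Line 5: ['give', 'hard', 'stop'] (min_width=14, slack=2)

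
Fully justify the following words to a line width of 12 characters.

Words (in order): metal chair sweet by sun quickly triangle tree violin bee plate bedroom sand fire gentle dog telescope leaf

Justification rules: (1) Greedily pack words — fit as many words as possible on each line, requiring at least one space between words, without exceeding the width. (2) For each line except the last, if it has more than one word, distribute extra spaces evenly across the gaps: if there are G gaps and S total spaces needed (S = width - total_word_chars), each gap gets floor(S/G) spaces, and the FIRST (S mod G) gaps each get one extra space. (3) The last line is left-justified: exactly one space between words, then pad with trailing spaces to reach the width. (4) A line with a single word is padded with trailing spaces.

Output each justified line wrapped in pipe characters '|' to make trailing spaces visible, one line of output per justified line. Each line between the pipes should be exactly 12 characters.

Line 1: ['metal', 'chair'] (min_width=11, slack=1)
Line 2: ['sweet', 'by', 'sun'] (min_width=12, slack=0)
Line 3: ['quickly'] (min_width=7, slack=5)
Line 4: ['triangle'] (min_width=8, slack=4)
Line 5: ['tree', 'violin'] (min_width=11, slack=1)
Line 6: ['bee', 'plate'] (min_width=9, slack=3)
Line 7: ['bedroom', 'sand'] (min_width=12, slack=0)
Line 8: ['fire', 'gentle'] (min_width=11, slack=1)
Line 9: ['dog'] (min_width=3, slack=9)
Line 10: ['telescope'] (min_width=9, slack=3)
Line 11: ['leaf'] (min_width=4, slack=8)

Answer: |metal  chair|
|sweet by sun|
|quickly     |
|triangle    |
|tree  violin|
|bee    plate|
|bedroom sand|
|fire  gentle|
|dog         |
|telescope   |
|leaf        |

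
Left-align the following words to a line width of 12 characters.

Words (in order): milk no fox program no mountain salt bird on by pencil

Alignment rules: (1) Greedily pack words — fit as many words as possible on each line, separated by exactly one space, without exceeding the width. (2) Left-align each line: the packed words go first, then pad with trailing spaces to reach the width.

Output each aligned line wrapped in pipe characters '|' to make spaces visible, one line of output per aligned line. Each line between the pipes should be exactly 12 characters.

Line 1: ['milk', 'no', 'fox'] (min_width=11, slack=1)
Line 2: ['program', 'no'] (min_width=10, slack=2)
Line 3: ['mountain'] (min_width=8, slack=4)
Line 4: ['salt', 'bird', 'on'] (min_width=12, slack=0)
Line 5: ['by', 'pencil'] (min_width=9, slack=3)

Answer: |milk no fox |
|program no  |
|mountain    |
|salt bird on|
|by pencil   |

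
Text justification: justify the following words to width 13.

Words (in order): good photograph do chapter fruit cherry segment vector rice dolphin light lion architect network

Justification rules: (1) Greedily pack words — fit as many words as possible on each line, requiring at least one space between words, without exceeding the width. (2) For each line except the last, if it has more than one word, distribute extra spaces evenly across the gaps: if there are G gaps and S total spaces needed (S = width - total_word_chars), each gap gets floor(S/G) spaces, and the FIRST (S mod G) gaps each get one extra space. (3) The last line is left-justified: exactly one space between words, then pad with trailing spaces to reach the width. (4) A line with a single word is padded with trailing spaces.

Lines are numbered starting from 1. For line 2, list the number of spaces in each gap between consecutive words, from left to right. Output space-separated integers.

Answer: 1

Derivation:
Line 1: ['good'] (min_width=4, slack=9)
Line 2: ['photograph', 'do'] (min_width=13, slack=0)
Line 3: ['chapter', 'fruit'] (min_width=13, slack=0)
Line 4: ['cherry'] (min_width=6, slack=7)
Line 5: ['segment'] (min_width=7, slack=6)
Line 6: ['vector', 'rice'] (min_width=11, slack=2)
Line 7: ['dolphin', 'light'] (min_width=13, slack=0)
Line 8: ['lion'] (min_width=4, slack=9)
Line 9: ['architect'] (min_width=9, slack=4)
Line 10: ['network'] (min_width=7, slack=6)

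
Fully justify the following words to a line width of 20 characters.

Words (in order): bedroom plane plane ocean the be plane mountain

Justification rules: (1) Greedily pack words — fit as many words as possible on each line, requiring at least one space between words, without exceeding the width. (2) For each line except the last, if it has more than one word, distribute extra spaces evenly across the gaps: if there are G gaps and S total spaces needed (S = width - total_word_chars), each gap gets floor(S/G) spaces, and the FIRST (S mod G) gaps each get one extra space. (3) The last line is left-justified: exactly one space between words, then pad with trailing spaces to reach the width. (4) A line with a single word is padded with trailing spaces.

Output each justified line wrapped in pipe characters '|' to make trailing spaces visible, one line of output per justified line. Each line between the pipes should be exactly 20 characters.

Line 1: ['bedroom', 'plane', 'plane'] (min_width=19, slack=1)
Line 2: ['ocean', 'the', 'be', 'plane'] (min_width=18, slack=2)
Line 3: ['mountain'] (min_width=8, slack=12)

Answer: |bedroom  plane plane|
|ocean  the  be plane|
|mountain            |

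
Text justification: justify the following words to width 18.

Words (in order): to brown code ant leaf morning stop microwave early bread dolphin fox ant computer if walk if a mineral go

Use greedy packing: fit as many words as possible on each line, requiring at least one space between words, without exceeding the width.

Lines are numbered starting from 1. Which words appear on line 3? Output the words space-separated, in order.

Answer: microwave early

Derivation:
Line 1: ['to', 'brown', 'code', 'ant'] (min_width=17, slack=1)
Line 2: ['leaf', 'morning', 'stop'] (min_width=17, slack=1)
Line 3: ['microwave', 'early'] (min_width=15, slack=3)
Line 4: ['bread', 'dolphin', 'fox'] (min_width=17, slack=1)
Line 5: ['ant', 'computer', 'if'] (min_width=15, slack=3)
Line 6: ['walk', 'if', 'a', 'mineral'] (min_width=17, slack=1)
Line 7: ['go'] (min_width=2, slack=16)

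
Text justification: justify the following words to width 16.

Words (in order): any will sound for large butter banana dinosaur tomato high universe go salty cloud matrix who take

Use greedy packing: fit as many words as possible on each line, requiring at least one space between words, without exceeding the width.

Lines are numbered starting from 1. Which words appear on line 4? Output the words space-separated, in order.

Line 1: ['any', 'will', 'sound'] (min_width=14, slack=2)
Line 2: ['for', 'large', 'butter'] (min_width=16, slack=0)
Line 3: ['banana', 'dinosaur'] (min_width=15, slack=1)
Line 4: ['tomato', 'high'] (min_width=11, slack=5)
Line 5: ['universe', 'go'] (min_width=11, slack=5)
Line 6: ['salty', 'cloud'] (min_width=11, slack=5)
Line 7: ['matrix', 'who', 'take'] (min_width=15, slack=1)

Answer: tomato high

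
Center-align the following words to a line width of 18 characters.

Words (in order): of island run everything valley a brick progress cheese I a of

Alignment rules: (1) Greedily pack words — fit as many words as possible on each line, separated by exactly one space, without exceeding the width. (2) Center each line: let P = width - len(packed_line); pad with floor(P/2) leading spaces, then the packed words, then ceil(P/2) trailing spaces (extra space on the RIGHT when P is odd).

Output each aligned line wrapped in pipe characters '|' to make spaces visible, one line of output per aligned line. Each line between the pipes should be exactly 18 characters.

Line 1: ['of', 'island', 'run'] (min_width=13, slack=5)
Line 2: ['everything', 'valley'] (min_width=17, slack=1)
Line 3: ['a', 'brick', 'progress'] (min_width=16, slack=2)
Line 4: ['cheese', 'I', 'a', 'of'] (min_width=13, slack=5)

Answer: |  of island run   |
|everything valley |
| a brick progress |
|  cheese I a of   |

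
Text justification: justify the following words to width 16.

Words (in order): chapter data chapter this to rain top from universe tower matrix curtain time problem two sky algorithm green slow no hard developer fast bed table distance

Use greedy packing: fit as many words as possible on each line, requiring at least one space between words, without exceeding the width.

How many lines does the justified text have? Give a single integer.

Line 1: ['chapter', 'data'] (min_width=12, slack=4)
Line 2: ['chapter', 'this', 'to'] (min_width=15, slack=1)
Line 3: ['rain', 'top', 'from'] (min_width=13, slack=3)
Line 4: ['universe', 'tower'] (min_width=14, slack=2)
Line 5: ['matrix', 'curtain'] (min_width=14, slack=2)
Line 6: ['time', 'problem', 'two'] (min_width=16, slack=0)
Line 7: ['sky', 'algorithm'] (min_width=13, slack=3)
Line 8: ['green', 'slow', 'no'] (min_width=13, slack=3)
Line 9: ['hard', 'developer'] (min_width=14, slack=2)
Line 10: ['fast', 'bed', 'table'] (min_width=14, slack=2)
Line 11: ['distance'] (min_width=8, slack=8)
Total lines: 11

Answer: 11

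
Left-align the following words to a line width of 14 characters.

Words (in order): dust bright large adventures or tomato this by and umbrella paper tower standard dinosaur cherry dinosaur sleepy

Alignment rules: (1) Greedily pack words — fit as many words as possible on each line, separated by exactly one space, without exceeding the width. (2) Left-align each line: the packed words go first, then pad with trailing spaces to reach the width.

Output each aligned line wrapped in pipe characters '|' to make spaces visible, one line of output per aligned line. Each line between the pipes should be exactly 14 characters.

Line 1: ['dust', 'bright'] (min_width=11, slack=3)
Line 2: ['large'] (min_width=5, slack=9)
Line 3: ['adventures', 'or'] (min_width=13, slack=1)
Line 4: ['tomato', 'this', 'by'] (min_width=14, slack=0)
Line 5: ['and', 'umbrella'] (min_width=12, slack=2)
Line 6: ['paper', 'tower'] (min_width=11, slack=3)
Line 7: ['standard'] (min_width=8, slack=6)
Line 8: ['dinosaur'] (min_width=8, slack=6)
Line 9: ['cherry'] (min_width=6, slack=8)
Line 10: ['dinosaur'] (min_width=8, slack=6)
Line 11: ['sleepy'] (min_width=6, slack=8)

Answer: |dust bright   |
|large         |
|adventures or |
|tomato this by|
|and umbrella  |
|paper tower   |
|standard      |
|dinosaur      |
|cherry        |
|dinosaur      |
|sleepy        |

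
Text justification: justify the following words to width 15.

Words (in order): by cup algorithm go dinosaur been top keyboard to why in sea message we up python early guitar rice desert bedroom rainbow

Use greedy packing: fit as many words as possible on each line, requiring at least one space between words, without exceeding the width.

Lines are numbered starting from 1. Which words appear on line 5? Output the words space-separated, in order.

Line 1: ['by', 'cup'] (min_width=6, slack=9)
Line 2: ['algorithm', 'go'] (min_width=12, slack=3)
Line 3: ['dinosaur', 'been'] (min_width=13, slack=2)
Line 4: ['top', 'keyboard', 'to'] (min_width=15, slack=0)
Line 5: ['why', 'in', 'sea'] (min_width=10, slack=5)
Line 6: ['message', 'we', 'up'] (min_width=13, slack=2)
Line 7: ['python', 'early'] (min_width=12, slack=3)
Line 8: ['guitar', 'rice'] (min_width=11, slack=4)
Line 9: ['desert', 'bedroom'] (min_width=14, slack=1)
Line 10: ['rainbow'] (min_width=7, slack=8)

Answer: why in sea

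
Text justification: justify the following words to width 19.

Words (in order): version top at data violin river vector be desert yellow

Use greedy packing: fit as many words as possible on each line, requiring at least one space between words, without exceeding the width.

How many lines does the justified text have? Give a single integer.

Line 1: ['version', 'top', 'at', 'data'] (min_width=19, slack=0)
Line 2: ['violin', 'river', 'vector'] (min_width=19, slack=0)
Line 3: ['be', 'desert', 'yellow'] (min_width=16, slack=3)
Total lines: 3

Answer: 3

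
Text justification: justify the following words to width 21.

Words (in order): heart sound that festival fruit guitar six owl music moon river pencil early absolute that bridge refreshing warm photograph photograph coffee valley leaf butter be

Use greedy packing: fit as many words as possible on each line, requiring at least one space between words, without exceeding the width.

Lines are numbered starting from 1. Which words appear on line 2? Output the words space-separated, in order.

Answer: festival fruit guitar

Derivation:
Line 1: ['heart', 'sound', 'that'] (min_width=16, slack=5)
Line 2: ['festival', 'fruit', 'guitar'] (min_width=21, slack=0)
Line 3: ['six', 'owl', 'music', 'moon'] (min_width=18, slack=3)
Line 4: ['river', 'pencil', 'early'] (min_width=18, slack=3)
Line 5: ['absolute', 'that', 'bridge'] (min_width=20, slack=1)
Line 6: ['refreshing', 'warm'] (min_width=15, slack=6)
Line 7: ['photograph', 'photograph'] (min_width=21, slack=0)
Line 8: ['coffee', 'valley', 'leaf'] (min_width=18, slack=3)
Line 9: ['butter', 'be'] (min_width=9, slack=12)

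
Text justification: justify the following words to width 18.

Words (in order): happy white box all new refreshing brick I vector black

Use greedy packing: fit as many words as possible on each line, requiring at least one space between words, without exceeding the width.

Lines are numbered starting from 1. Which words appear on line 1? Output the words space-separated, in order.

Line 1: ['happy', 'white', 'box'] (min_width=15, slack=3)
Line 2: ['all', 'new', 'refreshing'] (min_width=18, slack=0)
Line 3: ['brick', 'I', 'vector'] (min_width=14, slack=4)
Line 4: ['black'] (min_width=5, slack=13)

Answer: happy white box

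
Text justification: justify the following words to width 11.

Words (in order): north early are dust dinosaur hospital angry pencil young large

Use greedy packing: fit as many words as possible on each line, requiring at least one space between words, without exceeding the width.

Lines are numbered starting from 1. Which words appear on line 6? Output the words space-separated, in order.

Answer: pencil

Derivation:
Line 1: ['north', 'early'] (min_width=11, slack=0)
Line 2: ['are', 'dust'] (min_width=8, slack=3)
Line 3: ['dinosaur'] (min_width=8, slack=3)
Line 4: ['hospital'] (min_width=8, slack=3)
Line 5: ['angry'] (min_width=5, slack=6)
Line 6: ['pencil'] (min_width=6, slack=5)
Line 7: ['young', 'large'] (min_width=11, slack=0)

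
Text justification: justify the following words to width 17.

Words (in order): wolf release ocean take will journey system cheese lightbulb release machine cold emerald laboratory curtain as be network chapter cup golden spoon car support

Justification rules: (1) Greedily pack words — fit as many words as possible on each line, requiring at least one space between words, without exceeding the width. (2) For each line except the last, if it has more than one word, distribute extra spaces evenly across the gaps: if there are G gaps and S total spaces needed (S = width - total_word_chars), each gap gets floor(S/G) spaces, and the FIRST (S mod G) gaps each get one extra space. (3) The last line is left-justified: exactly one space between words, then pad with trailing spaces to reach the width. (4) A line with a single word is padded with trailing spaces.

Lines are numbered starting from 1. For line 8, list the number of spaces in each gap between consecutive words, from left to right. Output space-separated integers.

Answer: 3 3

Derivation:
Line 1: ['wolf', 'release'] (min_width=12, slack=5)
Line 2: ['ocean', 'take', 'will'] (min_width=15, slack=2)
Line 3: ['journey', 'system'] (min_width=14, slack=3)
Line 4: ['cheese', 'lightbulb'] (min_width=16, slack=1)
Line 5: ['release', 'machine'] (min_width=15, slack=2)
Line 6: ['cold', 'emerald'] (min_width=12, slack=5)
Line 7: ['laboratory'] (min_width=10, slack=7)
Line 8: ['curtain', 'as', 'be'] (min_width=13, slack=4)
Line 9: ['network', 'chapter'] (min_width=15, slack=2)
Line 10: ['cup', 'golden', 'spoon'] (min_width=16, slack=1)
Line 11: ['car', 'support'] (min_width=11, slack=6)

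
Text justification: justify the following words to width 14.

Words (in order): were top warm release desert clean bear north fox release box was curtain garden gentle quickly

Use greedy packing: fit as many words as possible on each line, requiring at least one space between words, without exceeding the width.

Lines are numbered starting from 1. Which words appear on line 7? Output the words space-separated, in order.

Answer: garden gentle

Derivation:
Line 1: ['were', 'top', 'warm'] (min_width=13, slack=1)
Line 2: ['release', 'desert'] (min_width=14, slack=0)
Line 3: ['clean', 'bear'] (min_width=10, slack=4)
Line 4: ['north', 'fox'] (min_width=9, slack=5)
Line 5: ['release', 'box'] (min_width=11, slack=3)
Line 6: ['was', 'curtain'] (min_width=11, slack=3)
Line 7: ['garden', 'gentle'] (min_width=13, slack=1)
Line 8: ['quickly'] (min_width=7, slack=7)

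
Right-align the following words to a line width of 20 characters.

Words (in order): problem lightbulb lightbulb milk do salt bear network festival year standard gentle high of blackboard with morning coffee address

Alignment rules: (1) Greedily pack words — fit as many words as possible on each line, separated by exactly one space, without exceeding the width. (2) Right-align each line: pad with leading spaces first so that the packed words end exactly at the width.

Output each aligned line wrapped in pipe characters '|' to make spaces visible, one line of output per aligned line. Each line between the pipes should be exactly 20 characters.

Line 1: ['problem', 'lightbulb'] (min_width=17, slack=3)
Line 2: ['lightbulb', 'milk', 'do'] (min_width=17, slack=3)
Line 3: ['salt', 'bear', 'network'] (min_width=17, slack=3)
Line 4: ['festival', 'year'] (min_width=13, slack=7)
Line 5: ['standard', 'gentle', 'high'] (min_width=20, slack=0)
Line 6: ['of', 'blackboard', 'with'] (min_width=18, slack=2)
Line 7: ['morning', 'coffee'] (min_width=14, slack=6)
Line 8: ['address'] (min_width=7, slack=13)

Answer: |   problem lightbulb|
|   lightbulb milk do|
|   salt bear network|
|       festival year|
|standard gentle high|
|  of blackboard with|
|      morning coffee|
|             address|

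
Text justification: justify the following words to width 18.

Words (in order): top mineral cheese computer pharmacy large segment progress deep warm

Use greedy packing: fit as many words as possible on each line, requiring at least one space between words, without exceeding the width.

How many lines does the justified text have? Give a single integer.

Answer: 4

Derivation:
Line 1: ['top', 'mineral', 'cheese'] (min_width=18, slack=0)
Line 2: ['computer', 'pharmacy'] (min_width=17, slack=1)
Line 3: ['large', 'segment'] (min_width=13, slack=5)
Line 4: ['progress', 'deep', 'warm'] (min_width=18, slack=0)
Total lines: 4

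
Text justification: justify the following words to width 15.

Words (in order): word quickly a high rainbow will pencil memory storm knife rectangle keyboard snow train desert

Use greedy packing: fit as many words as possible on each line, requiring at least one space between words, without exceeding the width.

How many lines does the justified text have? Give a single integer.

Line 1: ['word', 'quickly', 'a'] (min_width=14, slack=1)
Line 2: ['high', 'rainbow'] (min_width=12, slack=3)
Line 3: ['will', 'pencil'] (min_width=11, slack=4)
Line 4: ['memory', 'storm'] (min_width=12, slack=3)
Line 5: ['knife', 'rectangle'] (min_width=15, slack=0)
Line 6: ['keyboard', 'snow'] (min_width=13, slack=2)
Line 7: ['train', 'desert'] (min_width=12, slack=3)
Total lines: 7

Answer: 7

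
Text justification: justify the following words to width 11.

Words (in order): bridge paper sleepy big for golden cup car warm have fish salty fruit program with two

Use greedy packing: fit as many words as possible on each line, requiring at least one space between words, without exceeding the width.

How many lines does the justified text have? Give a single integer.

Answer: 10

Derivation:
Line 1: ['bridge'] (min_width=6, slack=5)
Line 2: ['paper'] (min_width=5, slack=6)
Line 3: ['sleepy', 'big'] (min_width=10, slack=1)
Line 4: ['for', 'golden'] (min_width=10, slack=1)
Line 5: ['cup', 'car'] (min_width=7, slack=4)
Line 6: ['warm', 'have'] (min_width=9, slack=2)
Line 7: ['fish', 'salty'] (min_width=10, slack=1)
Line 8: ['fruit'] (min_width=5, slack=6)
Line 9: ['program'] (min_width=7, slack=4)
Line 10: ['with', 'two'] (min_width=8, slack=3)
Total lines: 10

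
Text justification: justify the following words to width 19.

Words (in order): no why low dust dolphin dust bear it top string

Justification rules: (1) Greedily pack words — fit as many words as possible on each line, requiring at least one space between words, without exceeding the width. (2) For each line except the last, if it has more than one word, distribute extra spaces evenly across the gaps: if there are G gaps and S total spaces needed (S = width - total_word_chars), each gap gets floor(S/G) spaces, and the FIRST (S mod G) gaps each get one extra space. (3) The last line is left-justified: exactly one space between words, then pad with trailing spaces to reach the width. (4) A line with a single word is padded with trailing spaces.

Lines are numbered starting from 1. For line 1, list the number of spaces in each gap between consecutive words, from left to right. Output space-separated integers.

Line 1: ['no', 'why', 'low', 'dust'] (min_width=15, slack=4)
Line 2: ['dolphin', 'dust', 'bear'] (min_width=17, slack=2)
Line 3: ['it', 'top', 'string'] (min_width=13, slack=6)

Answer: 3 2 2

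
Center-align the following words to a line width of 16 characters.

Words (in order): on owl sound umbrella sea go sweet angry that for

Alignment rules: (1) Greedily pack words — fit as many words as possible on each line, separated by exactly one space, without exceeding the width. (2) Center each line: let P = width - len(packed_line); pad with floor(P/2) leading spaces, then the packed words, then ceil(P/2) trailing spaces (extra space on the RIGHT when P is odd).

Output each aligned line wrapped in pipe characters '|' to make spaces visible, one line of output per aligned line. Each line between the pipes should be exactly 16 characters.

Answer: |  on owl sound  |
|umbrella sea go |
|sweet angry that|
|      for       |

Derivation:
Line 1: ['on', 'owl', 'sound'] (min_width=12, slack=4)
Line 2: ['umbrella', 'sea', 'go'] (min_width=15, slack=1)
Line 3: ['sweet', 'angry', 'that'] (min_width=16, slack=0)
Line 4: ['for'] (min_width=3, slack=13)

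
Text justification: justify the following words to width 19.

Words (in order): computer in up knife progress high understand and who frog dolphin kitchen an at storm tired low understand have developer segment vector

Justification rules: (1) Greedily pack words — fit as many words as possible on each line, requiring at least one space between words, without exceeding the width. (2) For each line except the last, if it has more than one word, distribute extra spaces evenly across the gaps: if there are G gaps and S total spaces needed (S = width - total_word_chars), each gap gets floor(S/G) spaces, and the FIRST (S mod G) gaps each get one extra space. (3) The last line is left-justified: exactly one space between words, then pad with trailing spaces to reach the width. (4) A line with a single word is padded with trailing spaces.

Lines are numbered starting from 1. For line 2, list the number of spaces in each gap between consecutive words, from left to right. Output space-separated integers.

Answer: 1 1

Derivation:
Line 1: ['computer', 'in', 'up'] (min_width=14, slack=5)
Line 2: ['knife', 'progress', 'high'] (min_width=19, slack=0)
Line 3: ['understand', 'and', 'who'] (min_width=18, slack=1)
Line 4: ['frog', 'dolphin'] (min_width=12, slack=7)
Line 5: ['kitchen', 'an', 'at', 'storm'] (min_width=19, slack=0)
Line 6: ['tired', 'low'] (min_width=9, slack=10)
Line 7: ['understand', 'have'] (min_width=15, slack=4)
Line 8: ['developer', 'segment'] (min_width=17, slack=2)
Line 9: ['vector'] (min_width=6, slack=13)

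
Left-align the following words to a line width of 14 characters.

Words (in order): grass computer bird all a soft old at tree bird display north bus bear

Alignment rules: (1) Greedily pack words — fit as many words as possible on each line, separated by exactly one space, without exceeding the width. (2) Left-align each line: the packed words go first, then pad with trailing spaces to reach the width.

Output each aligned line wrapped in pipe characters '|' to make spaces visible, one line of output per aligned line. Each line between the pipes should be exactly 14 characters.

Line 1: ['grass', 'computer'] (min_width=14, slack=0)
Line 2: ['bird', 'all', 'a'] (min_width=10, slack=4)
Line 3: ['soft', 'old', 'at'] (min_width=11, slack=3)
Line 4: ['tree', 'bird'] (min_width=9, slack=5)
Line 5: ['display', 'north'] (min_width=13, slack=1)
Line 6: ['bus', 'bear'] (min_width=8, slack=6)

Answer: |grass computer|
|bird all a    |
|soft old at   |
|tree bird     |
|display north |
|bus bear      |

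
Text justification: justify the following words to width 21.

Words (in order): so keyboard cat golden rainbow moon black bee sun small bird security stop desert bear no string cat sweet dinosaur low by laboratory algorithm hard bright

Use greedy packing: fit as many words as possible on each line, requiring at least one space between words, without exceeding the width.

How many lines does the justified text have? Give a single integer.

Answer: 8

Derivation:
Line 1: ['so', 'keyboard', 'cat'] (min_width=15, slack=6)
Line 2: ['golden', 'rainbow', 'moon'] (min_width=19, slack=2)
Line 3: ['black', 'bee', 'sun', 'small'] (min_width=19, slack=2)
Line 4: ['bird', 'security', 'stop'] (min_width=18, slack=3)
Line 5: ['desert', 'bear', 'no', 'string'] (min_width=21, slack=0)
Line 6: ['cat', 'sweet', 'dinosaur'] (min_width=18, slack=3)
Line 7: ['low', 'by', 'laboratory'] (min_width=17, slack=4)
Line 8: ['algorithm', 'hard', 'bright'] (min_width=21, slack=0)
Total lines: 8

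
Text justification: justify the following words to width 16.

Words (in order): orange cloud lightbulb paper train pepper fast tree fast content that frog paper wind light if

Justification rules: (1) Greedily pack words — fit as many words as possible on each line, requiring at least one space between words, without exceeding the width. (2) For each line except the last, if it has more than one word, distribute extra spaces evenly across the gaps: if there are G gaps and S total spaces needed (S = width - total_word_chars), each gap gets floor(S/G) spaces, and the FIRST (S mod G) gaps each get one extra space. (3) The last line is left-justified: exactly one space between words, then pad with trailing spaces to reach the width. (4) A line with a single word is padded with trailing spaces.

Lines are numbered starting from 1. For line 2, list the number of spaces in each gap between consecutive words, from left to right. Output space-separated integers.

Line 1: ['orange', 'cloud'] (min_width=12, slack=4)
Line 2: ['lightbulb', 'paper'] (min_width=15, slack=1)
Line 3: ['train', 'pepper'] (min_width=12, slack=4)
Line 4: ['fast', 'tree', 'fast'] (min_width=14, slack=2)
Line 5: ['content', 'that'] (min_width=12, slack=4)
Line 6: ['frog', 'paper', 'wind'] (min_width=15, slack=1)
Line 7: ['light', 'if'] (min_width=8, slack=8)

Answer: 2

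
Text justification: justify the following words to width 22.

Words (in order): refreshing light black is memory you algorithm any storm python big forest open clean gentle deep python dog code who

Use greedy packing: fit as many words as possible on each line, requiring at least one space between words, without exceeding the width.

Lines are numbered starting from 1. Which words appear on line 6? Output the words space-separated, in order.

Line 1: ['refreshing', 'light', 'black'] (min_width=22, slack=0)
Line 2: ['is', 'memory', 'you'] (min_width=13, slack=9)
Line 3: ['algorithm', 'any', 'storm'] (min_width=19, slack=3)
Line 4: ['python', 'big', 'forest', 'open'] (min_width=22, slack=0)
Line 5: ['clean', 'gentle', 'deep'] (min_width=17, slack=5)
Line 6: ['python', 'dog', 'code', 'who'] (min_width=19, slack=3)

Answer: python dog code who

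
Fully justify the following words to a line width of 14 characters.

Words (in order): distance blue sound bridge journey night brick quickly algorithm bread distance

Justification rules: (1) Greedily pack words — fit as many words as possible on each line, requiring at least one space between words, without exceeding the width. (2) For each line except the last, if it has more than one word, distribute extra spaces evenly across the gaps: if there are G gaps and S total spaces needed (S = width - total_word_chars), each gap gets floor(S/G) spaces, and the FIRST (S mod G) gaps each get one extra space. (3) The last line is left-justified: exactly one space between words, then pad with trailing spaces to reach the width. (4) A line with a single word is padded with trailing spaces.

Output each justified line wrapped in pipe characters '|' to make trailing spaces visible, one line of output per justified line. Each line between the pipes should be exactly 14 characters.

Line 1: ['distance', 'blue'] (min_width=13, slack=1)
Line 2: ['sound', 'bridge'] (min_width=12, slack=2)
Line 3: ['journey', 'night'] (min_width=13, slack=1)
Line 4: ['brick', 'quickly'] (min_width=13, slack=1)
Line 5: ['algorithm'] (min_width=9, slack=5)
Line 6: ['bread', 'distance'] (min_width=14, slack=0)

Answer: |distance  blue|
|sound   bridge|
|journey  night|
|brick  quickly|
|algorithm     |
|bread distance|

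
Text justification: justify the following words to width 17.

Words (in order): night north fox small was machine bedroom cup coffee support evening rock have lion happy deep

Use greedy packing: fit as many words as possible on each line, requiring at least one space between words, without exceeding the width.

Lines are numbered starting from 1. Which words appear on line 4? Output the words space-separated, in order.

Line 1: ['night', 'north', 'fox'] (min_width=15, slack=2)
Line 2: ['small', 'was', 'machine'] (min_width=17, slack=0)
Line 3: ['bedroom', 'cup'] (min_width=11, slack=6)
Line 4: ['coffee', 'support'] (min_width=14, slack=3)
Line 5: ['evening', 'rock', 'have'] (min_width=17, slack=0)
Line 6: ['lion', 'happy', 'deep'] (min_width=15, slack=2)

Answer: coffee support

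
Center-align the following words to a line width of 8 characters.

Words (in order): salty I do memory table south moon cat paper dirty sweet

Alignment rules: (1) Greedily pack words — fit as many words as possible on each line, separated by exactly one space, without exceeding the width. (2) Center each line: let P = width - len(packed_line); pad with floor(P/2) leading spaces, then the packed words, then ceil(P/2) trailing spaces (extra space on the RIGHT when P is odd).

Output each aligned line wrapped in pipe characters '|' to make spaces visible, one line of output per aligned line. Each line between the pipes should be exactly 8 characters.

Line 1: ['salty', 'I'] (min_width=7, slack=1)
Line 2: ['do'] (min_width=2, slack=6)
Line 3: ['memory'] (min_width=6, slack=2)
Line 4: ['table'] (min_width=5, slack=3)
Line 5: ['south'] (min_width=5, slack=3)
Line 6: ['moon', 'cat'] (min_width=8, slack=0)
Line 7: ['paper'] (min_width=5, slack=3)
Line 8: ['dirty'] (min_width=5, slack=3)
Line 9: ['sweet'] (min_width=5, slack=3)

Answer: |salty I |
|   do   |
| memory |
| table  |
| south  |
|moon cat|
| paper  |
| dirty  |
| sweet  |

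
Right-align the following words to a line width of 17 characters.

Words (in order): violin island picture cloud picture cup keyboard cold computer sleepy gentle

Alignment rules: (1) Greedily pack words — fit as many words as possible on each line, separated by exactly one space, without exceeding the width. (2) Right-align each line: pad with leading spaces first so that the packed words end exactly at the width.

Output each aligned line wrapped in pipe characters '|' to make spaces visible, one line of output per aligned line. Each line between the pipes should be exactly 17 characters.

Line 1: ['violin', 'island'] (min_width=13, slack=4)
Line 2: ['picture', 'cloud'] (min_width=13, slack=4)
Line 3: ['picture', 'cup'] (min_width=11, slack=6)
Line 4: ['keyboard', 'cold'] (min_width=13, slack=4)
Line 5: ['computer', 'sleepy'] (min_width=15, slack=2)
Line 6: ['gentle'] (min_width=6, slack=11)

Answer: |    violin island|
|    picture cloud|
|      picture cup|
|    keyboard cold|
|  computer sleepy|
|           gentle|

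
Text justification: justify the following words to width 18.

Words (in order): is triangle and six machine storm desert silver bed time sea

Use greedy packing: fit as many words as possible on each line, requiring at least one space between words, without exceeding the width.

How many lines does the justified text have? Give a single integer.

Answer: 4

Derivation:
Line 1: ['is', 'triangle', 'and'] (min_width=15, slack=3)
Line 2: ['six', 'machine', 'storm'] (min_width=17, slack=1)
Line 3: ['desert', 'silver', 'bed'] (min_width=17, slack=1)
Line 4: ['time', 'sea'] (min_width=8, slack=10)
Total lines: 4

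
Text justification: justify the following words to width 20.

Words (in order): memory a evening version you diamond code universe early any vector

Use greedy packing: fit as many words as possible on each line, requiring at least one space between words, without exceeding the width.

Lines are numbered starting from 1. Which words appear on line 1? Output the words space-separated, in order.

Line 1: ['memory', 'a', 'evening'] (min_width=16, slack=4)
Line 2: ['version', 'you', 'diamond'] (min_width=19, slack=1)
Line 3: ['code', 'universe', 'early'] (min_width=19, slack=1)
Line 4: ['any', 'vector'] (min_width=10, slack=10)

Answer: memory a evening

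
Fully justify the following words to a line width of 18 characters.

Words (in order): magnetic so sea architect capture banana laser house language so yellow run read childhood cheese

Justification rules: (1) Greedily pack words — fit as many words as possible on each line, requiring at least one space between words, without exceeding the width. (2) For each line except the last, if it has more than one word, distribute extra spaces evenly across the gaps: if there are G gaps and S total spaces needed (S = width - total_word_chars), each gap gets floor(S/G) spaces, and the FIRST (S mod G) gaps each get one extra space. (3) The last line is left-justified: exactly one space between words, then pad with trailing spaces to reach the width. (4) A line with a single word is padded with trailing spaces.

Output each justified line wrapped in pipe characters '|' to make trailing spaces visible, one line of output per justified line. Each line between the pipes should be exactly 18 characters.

Answer: |magnetic   so  sea|
|architect  capture|
|banana laser house|
|language so yellow|
|run read childhood|
|cheese            |

Derivation:
Line 1: ['magnetic', 'so', 'sea'] (min_width=15, slack=3)
Line 2: ['architect', 'capture'] (min_width=17, slack=1)
Line 3: ['banana', 'laser', 'house'] (min_width=18, slack=0)
Line 4: ['language', 'so', 'yellow'] (min_width=18, slack=0)
Line 5: ['run', 'read', 'childhood'] (min_width=18, slack=0)
Line 6: ['cheese'] (min_width=6, slack=12)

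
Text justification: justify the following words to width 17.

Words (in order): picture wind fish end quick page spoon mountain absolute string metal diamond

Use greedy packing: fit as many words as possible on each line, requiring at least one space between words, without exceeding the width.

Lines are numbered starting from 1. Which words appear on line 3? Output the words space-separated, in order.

Answer: spoon mountain

Derivation:
Line 1: ['picture', 'wind', 'fish'] (min_width=17, slack=0)
Line 2: ['end', 'quick', 'page'] (min_width=14, slack=3)
Line 3: ['spoon', 'mountain'] (min_width=14, slack=3)
Line 4: ['absolute', 'string'] (min_width=15, slack=2)
Line 5: ['metal', 'diamond'] (min_width=13, slack=4)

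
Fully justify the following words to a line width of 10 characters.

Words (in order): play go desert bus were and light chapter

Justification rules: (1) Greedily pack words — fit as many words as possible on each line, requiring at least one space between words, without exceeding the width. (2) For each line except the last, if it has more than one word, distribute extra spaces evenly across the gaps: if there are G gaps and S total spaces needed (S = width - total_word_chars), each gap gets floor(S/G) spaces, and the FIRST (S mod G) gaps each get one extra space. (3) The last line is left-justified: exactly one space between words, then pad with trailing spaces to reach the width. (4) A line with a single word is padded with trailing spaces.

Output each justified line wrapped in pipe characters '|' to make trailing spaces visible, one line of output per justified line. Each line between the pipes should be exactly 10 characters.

Answer: |play    go|
|desert bus|
|were   and|
|light     |
|chapter   |

Derivation:
Line 1: ['play', 'go'] (min_width=7, slack=3)
Line 2: ['desert', 'bus'] (min_width=10, slack=0)
Line 3: ['were', 'and'] (min_width=8, slack=2)
Line 4: ['light'] (min_width=5, slack=5)
Line 5: ['chapter'] (min_width=7, slack=3)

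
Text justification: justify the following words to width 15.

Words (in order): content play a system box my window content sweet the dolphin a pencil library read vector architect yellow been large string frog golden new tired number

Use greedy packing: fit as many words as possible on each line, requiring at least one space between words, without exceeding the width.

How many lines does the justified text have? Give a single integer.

Answer: 12

Derivation:
Line 1: ['content', 'play', 'a'] (min_width=14, slack=1)
Line 2: ['system', 'box', 'my'] (min_width=13, slack=2)
Line 3: ['window', 'content'] (min_width=14, slack=1)
Line 4: ['sweet', 'the'] (min_width=9, slack=6)
Line 5: ['dolphin', 'a'] (min_width=9, slack=6)
Line 6: ['pencil', 'library'] (min_width=14, slack=1)
Line 7: ['read', 'vector'] (min_width=11, slack=4)
Line 8: ['architect'] (min_width=9, slack=6)
Line 9: ['yellow', 'been'] (min_width=11, slack=4)
Line 10: ['large', 'string'] (min_width=12, slack=3)
Line 11: ['frog', 'golden', 'new'] (min_width=15, slack=0)
Line 12: ['tired', 'number'] (min_width=12, slack=3)
Total lines: 12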